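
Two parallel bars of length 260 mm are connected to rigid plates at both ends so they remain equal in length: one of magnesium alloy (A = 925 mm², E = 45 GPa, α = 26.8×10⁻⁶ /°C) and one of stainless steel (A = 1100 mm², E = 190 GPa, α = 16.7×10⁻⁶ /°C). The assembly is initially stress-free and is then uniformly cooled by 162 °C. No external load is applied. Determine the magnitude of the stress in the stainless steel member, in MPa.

Both members must finish at the same length. With the larger α, the magnesium alloy tends to over-contract; the plates restrain it, putting the magnesium alloy in tension and the stainless steel in compression. With no external load the two internal forces are equal and opposite, magnitude P.
Setting the final lengths equal and cancelling L: (α₁ − α₂)ΔT = P/(A₁E₁) + P/(A₂E₂).
|α₁ − α₂|·ΔT = 10.1×10⁻⁶ × 162 = 0.001636.
1/(A₁E₁) + 1/(A₂E₂) = 1/(925×45×10³) + 1/(1100×190×10³) = 2.881×10⁻⁸ N⁻¹.
So P = 0.001636 / 2.881×10⁻⁸ = 56.8 kN.
σ_{stainless steel} = P/A₂ = 56800/1100 = 51.63 MPa, compressive.

σ ≈ 51.6 MPa (compressive)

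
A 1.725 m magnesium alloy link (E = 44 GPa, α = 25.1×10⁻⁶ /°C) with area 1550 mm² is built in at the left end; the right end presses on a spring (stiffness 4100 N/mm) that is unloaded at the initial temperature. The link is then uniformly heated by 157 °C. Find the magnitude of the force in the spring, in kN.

P ≈ 25.3 kN

If the spring were absent the link would lengthen by αΔT L = 25.1×10⁻⁶ × 157 × 1725 = 6.798 mm.
With a force P in the spring, the elastic change of the link is PL/(AE) and that of the spring is P/k; compatibility requires their sum to equal δ_free.
P [ L/(AE) + 1/k ] = δ_free → P [ 1725/(1550×44×10³) + 1/(4100) ] = 6.798.
P = 6.798 / 0.0002692 = 25250 N.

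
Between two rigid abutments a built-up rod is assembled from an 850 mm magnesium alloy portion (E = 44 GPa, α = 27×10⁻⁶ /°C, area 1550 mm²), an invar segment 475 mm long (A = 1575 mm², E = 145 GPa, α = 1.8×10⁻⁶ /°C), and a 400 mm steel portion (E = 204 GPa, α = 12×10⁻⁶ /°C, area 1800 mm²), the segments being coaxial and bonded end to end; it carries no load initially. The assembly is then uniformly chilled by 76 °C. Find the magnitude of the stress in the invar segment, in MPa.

Free thermal contraction of the whole bar: Σ αᵢΔT Lᵢ = 27×10⁻⁶×76×850 + 1.8×10⁻⁶×76×475 + 12×10⁻⁶×76×400 = 2.174 mm.
The rigid supports impose zero overall length change; the single axial force P common to all segments must satisfy P Σ Lᵢ/(AᵢEᵢ) = δ_free.
The series flexibility is Σ Lᵢ/(AᵢEᵢ) = 850/(1550×44×10³) + 475/(1575×145×10³) + 400/(1800×204×10³) = 1.563×10⁻⁵ mm/N.
P = 2.174 / 1.563×10⁻⁵ = 139100 N = 139.1 kN, tensile.
σ_{invar} = P / A = 139100 / 1575 = 88.3 MPa.

σ ≈ 88.3 MPa (tensile)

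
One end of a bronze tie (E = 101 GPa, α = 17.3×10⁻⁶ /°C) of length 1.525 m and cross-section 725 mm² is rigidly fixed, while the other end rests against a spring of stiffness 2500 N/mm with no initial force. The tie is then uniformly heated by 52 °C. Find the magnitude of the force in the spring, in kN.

P ≈ 3.26 kN

If the spring were absent the tie would lengthen by αΔT L = 17.3×10⁻⁶ × 52 × 1525 = 1.372 mm.
With a force P in the spring, the elastic change of the tie is PL/(AE) and that of the spring is P/k; compatibility requires their sum to equal δ_free.
So P = δ_free / [L/(AE) + 1/k] = 1.372 / [ 1525/(725×101×10³) + 1/(2500) ].
P = 1.372 / 0.0004208 = 3260 N.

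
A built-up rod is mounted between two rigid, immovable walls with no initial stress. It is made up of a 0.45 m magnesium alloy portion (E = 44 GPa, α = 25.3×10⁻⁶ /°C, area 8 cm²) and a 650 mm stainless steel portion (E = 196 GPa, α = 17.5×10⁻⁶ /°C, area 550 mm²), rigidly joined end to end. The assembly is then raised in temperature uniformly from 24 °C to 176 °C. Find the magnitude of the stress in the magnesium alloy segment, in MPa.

σ ≈ 230 MPa (compressive)

If the supports were absent, the total length change would be Σ αᵢΔT Lᵢ = 25.3×10⁻⁶×152×450 + 17.5×10⁻⁶×152×650 = 3.46 mm.
Since the ends are fixed, an axial force P builds up, equal in every segment, with P · Σ Lᵢ/(AᵢEᵢ) = δ_free.
Σ Lᵢ/(AᵢEᵢ) = 450/(800×44×10³) + 650/(550×196×10³) = 1.881×10⁻⁵ mm/N.
P = 3.46 / 1.881×10⁻⁵ = 183900 N = 183.9 kN, compressive.
σ_{magnesium alloy} = P / A = 183900 / 800 = 229.9 MPa.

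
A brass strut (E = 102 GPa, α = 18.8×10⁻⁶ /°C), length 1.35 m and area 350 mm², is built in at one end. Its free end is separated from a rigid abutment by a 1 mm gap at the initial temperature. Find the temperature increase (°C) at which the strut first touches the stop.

The gap closes when αΔT L = 1 mm, since the strut is still unstressed at that instant.
ΔT = 1 / (18.8×10⁻⁶ × 1350) = 39.4 °C.

ΔT ≈ 39.4 °C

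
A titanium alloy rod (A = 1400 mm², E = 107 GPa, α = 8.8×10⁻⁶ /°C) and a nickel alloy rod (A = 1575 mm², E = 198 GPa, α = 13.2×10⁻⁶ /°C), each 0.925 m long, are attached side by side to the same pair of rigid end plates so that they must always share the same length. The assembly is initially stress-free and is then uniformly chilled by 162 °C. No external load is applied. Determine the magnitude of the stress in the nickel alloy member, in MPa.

The nickel alloy has the larger α, so on cooling it would change length more than the titanium alloy if both were free. The rigid plates force a common final length, so the nickel alloy is put into tension and the titanium alloy into compression, with equal and opposite forces P (no external load).
Setting the final lengths equal and cancelling L: (α₁ − α₂)ΔT = P/(A₁E₁) + P/(A₂E₂).
|α₁ − α₂|·ΔT = 4.4×10⁻⁶ × 162 = 0.0007128.
1/(A₁E₁) + 1/(A₂E₂) = 1/(1400×107×10³) + 1/(1575×198×10³) = 9.882×10⁻⁹ N⁻¹.
So P = 0.0007128 / 9.882×10⁻⁹ = 72.13 kN.
σ_{nickel alloy} = P/A₂ = 72130/1575 = 45.8 MPa, tensile.

σ ≈ 45.8 MPa (tensile)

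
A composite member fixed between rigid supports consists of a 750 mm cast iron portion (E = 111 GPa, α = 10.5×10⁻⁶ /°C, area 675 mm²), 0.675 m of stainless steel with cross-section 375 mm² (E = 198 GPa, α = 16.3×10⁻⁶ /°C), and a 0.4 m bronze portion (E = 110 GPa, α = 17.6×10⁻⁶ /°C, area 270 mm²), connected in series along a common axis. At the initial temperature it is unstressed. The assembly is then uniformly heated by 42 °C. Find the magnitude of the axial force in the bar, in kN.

Free thermal expansion of the whole bar: Σ αᵢΔT Lᵢ = 10.5×10⁻⁶×42×750 + 16.3×10⁻⁶×42×675 + 17.6×10⁻⁶×42×400 = 1.089 mm.
The walls prevent any net length change, so an axial force P (same in every segment) develops. Compatibility: P · Σ Lᵢ/(AᵢEᵢ) = δ_free.
The series flexibility is Σ Lᵢ/(AᵢEᵢ) = 750/(675×111×10³) + 675/(375×198×10³) + 400/(270×110×10³) = 3.257×10⁻⁵ mm/N.
Hence P = δ_free / Σ(L/AE) = 1.089/3.257×10⁻⁵ = 33.42 kN (compressive).

P ≈ 33.4 kN (compressive)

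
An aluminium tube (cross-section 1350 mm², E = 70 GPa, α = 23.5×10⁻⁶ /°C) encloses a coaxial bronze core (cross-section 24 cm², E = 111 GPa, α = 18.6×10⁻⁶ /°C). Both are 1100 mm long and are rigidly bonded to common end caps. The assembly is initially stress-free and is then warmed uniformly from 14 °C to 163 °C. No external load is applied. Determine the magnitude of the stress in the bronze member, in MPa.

Both members must finish at the same length. With the larger α, the aluminium tends to over-expand; the plates restrain it, putting the aluminium in compression and the bronze in tension. With no external load the two internal forces are equal and opposite, magnitude P.
Setting the final lengths equal and cancelling L: (α₁ − α₂)ΔT = P/(A₁E₁) + P/(A₂E₂).
|α₁ − α₂|·ΔT = 4.9×10⁻⁶ × 149 = 0.0007301.
1/(A₁E₁) + 1/(A₂E₂) = 1/(1350×70×10³) + 1/(2400×111×10³) = 1.434×10⁻⁸ N⁻¹.
So P = 0.0007301 / 1.434×10⁻⁸ = 50.93 kN.
σ_{bronze} = P/A₂ = 50930/2400 = 21.22 MPa, tensile.

σ ≈ 21.2 MPa (tensile)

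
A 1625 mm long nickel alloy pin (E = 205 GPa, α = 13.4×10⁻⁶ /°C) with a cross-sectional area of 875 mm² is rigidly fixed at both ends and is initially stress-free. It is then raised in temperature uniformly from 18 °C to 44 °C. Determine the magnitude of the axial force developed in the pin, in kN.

P ≈ 62.5 kN (compressive)

The ends cannot move, so σ = EαΔT = 205×10³ × 13.4×10⁻⁶ × 26 = 71.42 MPa.
Axial force P = σA = 71.42 × 875 = 62490 N = 62.49 kN, compressive.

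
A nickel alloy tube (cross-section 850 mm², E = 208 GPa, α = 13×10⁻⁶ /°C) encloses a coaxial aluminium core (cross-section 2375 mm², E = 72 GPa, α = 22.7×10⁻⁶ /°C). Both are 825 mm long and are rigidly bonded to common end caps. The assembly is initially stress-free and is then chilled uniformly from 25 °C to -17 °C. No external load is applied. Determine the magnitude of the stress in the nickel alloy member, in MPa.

The aluminium has the larger α, so on cooling it would change length more than the nickel alloy if both were free. The rigid plates force a common final length, so the aluminium is put into tension and the nickel alloy into compression, with equal and opposite forces P (no external load).
Setting the final lengths equal and cancelling L: (α₁ − α₂)ΔT = P/(A₁E₁) + P/(A₂E₂).
|α₁ − α₂|·ΔT = 9.7×10⁻⁶ × 42 = 0.0004074.
1/(A₁E₁) + 1/(A₂E₂) = 1/(850×208×10³) + 1/(2375×72×10³) = 1.15×10⁻⁸ N⁻¹.
So P = 0.0004074 / 1.15×10⁻⁸ = 35.41 kN.
σ_{nickel alloy} = P/A₁ = 35410/850 = 41.66 MPa, compressive.

σ ≈ 41.7 MPa (compressive)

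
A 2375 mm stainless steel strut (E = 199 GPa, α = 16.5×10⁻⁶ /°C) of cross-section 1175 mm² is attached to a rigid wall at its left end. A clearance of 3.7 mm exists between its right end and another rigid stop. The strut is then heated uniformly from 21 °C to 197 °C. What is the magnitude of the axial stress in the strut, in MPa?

σ ≈ 268 MPa (compressive)

Free thermal elongation = αΔT L = 16.5×10⁻⁶ × 176 × 2375 = 6.897 mm.
The gap closes (δ_free > 3.7 mm) and the wall then resists a further 6.897 − 3.7 = 3.197 mm of expansion.
So σ = E(δ_free − g)/L = 199×10³ × 3.197/2375 = 267.9 MPa.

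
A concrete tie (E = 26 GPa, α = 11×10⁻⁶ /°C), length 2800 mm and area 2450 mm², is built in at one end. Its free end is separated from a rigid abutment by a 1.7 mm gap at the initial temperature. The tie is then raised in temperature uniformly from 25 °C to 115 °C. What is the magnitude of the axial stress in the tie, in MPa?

Free thermal elongation = αΔT L = 11×10⁻⁶ × 90 × 2800 = 2.772 mm.
The gap closes (δ_free > 1.7 mm) and the wall then resists a further 2.772 − 1.7 = 1.072 mm of expansion.
Compatibility: PL/(AE) = 1.072 mm, so σ = P/A = E × (1.072/2800) = 9.954 MPa.

σ ≈ 9.95 MPa (compressive)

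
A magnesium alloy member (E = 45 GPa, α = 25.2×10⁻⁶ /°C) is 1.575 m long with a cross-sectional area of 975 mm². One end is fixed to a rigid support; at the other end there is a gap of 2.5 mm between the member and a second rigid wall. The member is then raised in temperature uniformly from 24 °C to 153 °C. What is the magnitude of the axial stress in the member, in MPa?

σ ≈ 74.9 MPa (compressive)

Free thermal elongation = αΔT L = 25.2×10⁻⁶ × 129 × 1575 = 5.12 mm.
This exceeds the 2.5 mm gap, so the wall pushes back. The portion of expansion that must be recovered elastically is δ_free − gap = 5.12 − 2.5 = 2.62 mm.
Compatibility: PL/(AE) = 2.62 mm, so σ = P/A = E × (2.62/1575) = 74.86 MPa.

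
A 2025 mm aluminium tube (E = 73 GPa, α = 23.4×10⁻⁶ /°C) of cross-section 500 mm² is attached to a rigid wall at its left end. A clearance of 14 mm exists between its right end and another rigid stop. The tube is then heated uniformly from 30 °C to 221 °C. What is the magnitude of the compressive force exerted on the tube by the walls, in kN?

P ≈ 0 kN

Unrestrained expansion: δ_free = αΔT L = 23.4×10⁻⁶ × 191 × 2025 = 9.051 mm.
Since δ_free = 9.05 mm is less than the 14 mm gap, the tube never touches the wall. No axial force develops.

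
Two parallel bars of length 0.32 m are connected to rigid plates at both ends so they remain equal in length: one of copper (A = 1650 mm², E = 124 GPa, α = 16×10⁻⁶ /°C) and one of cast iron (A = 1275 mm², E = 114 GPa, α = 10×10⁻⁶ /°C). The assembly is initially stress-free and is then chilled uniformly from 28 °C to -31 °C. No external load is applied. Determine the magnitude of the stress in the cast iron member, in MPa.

σ ≈ 23.6 MPa (compressive)

Both members must finish at the same length. With the larger α, the copper tends to over-contract; the plates restrain it, putting the copper in tension and the cast iron in compression. With no external load the two internal forces are equal and opposite, magnitude P.
Equating the net (thermal + elastic) strains gives |α₁ − α₂|·ΔT = P·[1/(A₁E₁) + 1/(A₂E₂)].
|α₁ − α₂|·ΔT = 6×10⁻⁶ × 59 = 0.000354.
1/(A₁E₁) + 1/(A₂E₂) = 1/(1650×124×10³) + 1/(1275×114×10³) = 1.177×10⁻⁸ N⁻¹.
So P = 0.000354 / 1.177×10⁻⁸ = 30.08 kN.
σ_{cast iron} = P/A₂ = 30080/1275 = 23.59 MPa, compressive.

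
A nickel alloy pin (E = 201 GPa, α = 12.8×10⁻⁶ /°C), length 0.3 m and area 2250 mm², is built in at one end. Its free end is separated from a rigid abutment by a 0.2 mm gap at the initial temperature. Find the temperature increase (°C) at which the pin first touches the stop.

ΔT ≈ 52.1 °C

The gap closes when αΔT L = 0.2 mm, since the pin is still unstressed at that instant.
ΔT = 0.2 / (12.8×10⁻⁶ × 300) = 52.08 °C.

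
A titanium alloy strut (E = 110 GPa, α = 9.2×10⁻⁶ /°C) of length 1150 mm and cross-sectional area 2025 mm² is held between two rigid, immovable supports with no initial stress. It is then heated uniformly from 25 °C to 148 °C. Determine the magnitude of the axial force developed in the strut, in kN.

P ≈ 252 kN (compressive)

Full restraint means ε = 0, so the stress is σ = EαΔT = 110×10³ × 9.2×10⁻⁶ × 123 = 124.5 MPa.
Axial force P = σA = 124.5 × 2025 = 252100 N = 252.1 kN, compressive.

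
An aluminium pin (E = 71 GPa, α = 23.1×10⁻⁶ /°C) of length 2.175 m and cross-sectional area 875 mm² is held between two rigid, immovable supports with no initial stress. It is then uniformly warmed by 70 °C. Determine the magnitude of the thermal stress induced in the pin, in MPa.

σ ≈ 115 MPa (compressive)

Because both ends are immovable the net strain is zero, and the suppressed thermal strain is αΔT = 23.1×10⁻⁶ × 70 = 1617×10⁻⁶.
The stress required to suppress this strain is σ = Eε = 71×10³ × 1617×10⁻⁶ = 114.8 MPa, compressive since the pin is trying to expand.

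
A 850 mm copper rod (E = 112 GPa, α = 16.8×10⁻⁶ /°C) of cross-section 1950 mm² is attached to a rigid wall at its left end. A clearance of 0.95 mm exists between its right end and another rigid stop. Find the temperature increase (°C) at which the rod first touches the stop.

ΔT ≈ 66.5 °C

Contact occurs when the free expansion equals the gap: αΔT L = 0.95 mm.
So ΔT = g/(αL) = 0.95/(16.8×10⁻⁶ × 850) = 66.53 °C.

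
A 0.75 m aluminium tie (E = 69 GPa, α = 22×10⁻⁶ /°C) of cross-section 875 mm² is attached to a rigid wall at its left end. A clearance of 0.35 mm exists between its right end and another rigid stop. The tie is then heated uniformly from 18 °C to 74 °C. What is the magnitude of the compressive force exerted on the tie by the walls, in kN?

P ≈ 46.2 kN

Free thermal elongation = αΔT L = 22×10⁻⁶ × 56 × 750 = 0.924 mm.
This exceeds the 0.35 mm gap, so the wall pushes back. The portion of expansion that must be recovered elastically is δ_free − gap = 0.924 − 0.35 = 0.574 mm.
That suppressed elongation corresponds to σ = E·Δ/L = 69×10³ × 0.574/750 = 52.81 MPa.
Force on the wall = σA = 52.81 × 875 mm² = 46.21 kN.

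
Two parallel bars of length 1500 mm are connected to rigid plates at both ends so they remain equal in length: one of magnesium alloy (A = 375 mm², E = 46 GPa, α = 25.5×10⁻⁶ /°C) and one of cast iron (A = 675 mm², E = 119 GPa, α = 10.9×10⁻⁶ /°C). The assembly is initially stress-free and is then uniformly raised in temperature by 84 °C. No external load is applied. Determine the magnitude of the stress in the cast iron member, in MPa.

σ ≈ 25.8 MPa (tensile)

Both members must finish at the same length. With the larger α, the magnesium alloy tends to over-expand; the plates restrain it, putting the magnesium alloy in compression and the cast iron in tension. With no external load the two internal forces are equal and opposite, magnitude P.
Compatibility of the two members (thermal + elastic change equal): (α₁ − α₂)ΔT = P·[1/(A₁E₁) + 1/(A₂E₂)].
|α₁ − α₂|·ΔT = 14.6×10⁻⁶ × 84 = 0.001226.
1/(A₁E₁) + 1/(A₂E₂) = 1/(375×46×10³) + 1/(675×119×10³) = 7.042×10⁻⁸ N⁻¹.
So P = 0.001226 / 7.042×10⁻⁸ = 17.42 kN.
σ_{cast iron} = P/A₂ = 17420/675 = 25.8 MPa, tensile.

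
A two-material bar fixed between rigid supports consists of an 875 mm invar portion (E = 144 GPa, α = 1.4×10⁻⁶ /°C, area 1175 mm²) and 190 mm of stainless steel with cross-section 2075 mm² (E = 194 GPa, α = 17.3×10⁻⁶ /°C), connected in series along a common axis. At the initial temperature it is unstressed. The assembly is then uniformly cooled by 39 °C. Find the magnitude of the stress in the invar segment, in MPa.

σ ≈ 26.5 MPa (tensile)

With the walls removed the bar would change length by δ_free = Σ αᵢΔT Lᵢ = 1.4×10⁻⁶×39×875 + 17.3×10⁻⁶×39×190 = 0.176 mm.
Since the ends are fixed, an axial force P builds up, equal in every segment, with P · Σ Lᵢ/(AᵢEᵢ) = δ_free.
The series flexibility is Σ Lᵢ/(AᵢEᵢ) = 875/(1175×144×10³) + 190/(2075×194×10³) = 5.643×10⁻⁶ mm/N.
P = 0.176 / 5.643×10⁻⁶ = 31180 N = 31.18 kN, tensile.
σ_{invar} = P / A = 31180 / 1175 = 26.54 MPa.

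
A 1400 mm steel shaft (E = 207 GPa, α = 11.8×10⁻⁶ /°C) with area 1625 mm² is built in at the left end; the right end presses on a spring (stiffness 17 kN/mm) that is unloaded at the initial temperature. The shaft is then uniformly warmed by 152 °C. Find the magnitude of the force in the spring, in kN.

P ≈ 39.9 kN

Free thermal expansion: δ_free = αΔT L = 11.8×10⁻⁶ × 152 × 1400 = 2.511 mm.
With a force P in the spring, the elastic change of the shaft is PL/(AE) and that of the spring is P/k; compatibility requires their sum to equal δ_free.
So P = δ_free / [L/(AE) + 1/k] = 2.511 / [ 1400/(1625×207×10³) + 1/(17×10³) ].
P = 2.511 / 6.299×10⁻⁵ = 39870 N.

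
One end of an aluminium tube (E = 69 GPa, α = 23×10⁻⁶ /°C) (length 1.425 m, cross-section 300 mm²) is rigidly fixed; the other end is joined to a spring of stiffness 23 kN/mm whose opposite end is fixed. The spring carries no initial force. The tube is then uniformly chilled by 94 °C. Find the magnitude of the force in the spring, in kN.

The unrestrained thermal change is αΔT L = 23×10⁻⁶ × 94 × 1425 = 3.081 mm.
Let P be the tensile force in the spring. The tube extends elastically by PL/(AE) and the spring stretches by P/k; together these equal δ_free.
P [ L/(AE) + 1/k ] = δ_free → P [ 1425/(300×69×10³) + 1/(23×10³) ] = 3.081.
P = 3.081 / 0.0001123 = 27430 N.

P ≈ 27.4 kN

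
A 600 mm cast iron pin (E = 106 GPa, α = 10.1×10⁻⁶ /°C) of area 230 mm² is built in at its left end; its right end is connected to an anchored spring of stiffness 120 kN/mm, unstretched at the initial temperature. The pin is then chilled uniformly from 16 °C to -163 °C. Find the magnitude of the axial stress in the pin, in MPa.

If the spring were absent the pin would shorten by αΔT L = 10.1×10⁻⁶ × 179 × 600 = 1.085 mm.
Let P be the tensile force in the spring. The pin extends elastically by PL/(AE) and the spring stretches by P/k; together these equal δ_free.
P [ L/(AE) + 1/k ] = δ_free → P [ 600/(230×106×10³) + 1/(120×10³) ] = 1.085.
P = 1.085 / 3.294×10⁻⁵ = 32930 N.
σ = P/A = 32930/230 = 143.2 MPa.

σ ≈ 143 MPa (tensile)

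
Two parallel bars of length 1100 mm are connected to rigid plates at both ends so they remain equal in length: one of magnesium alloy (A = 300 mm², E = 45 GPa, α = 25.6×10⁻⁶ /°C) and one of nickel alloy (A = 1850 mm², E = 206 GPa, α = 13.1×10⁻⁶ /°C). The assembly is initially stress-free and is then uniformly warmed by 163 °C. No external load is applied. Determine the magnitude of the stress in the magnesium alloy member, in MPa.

The magnesium alloy has the larger α, so on heating it would change length more than the nickel alloy if both were free. The rigid plates force a common final length, so the magnesium alloy is put into compression and the nickel alloy into tension, with equal and opposite forces P (no external load).
Compatibility of the two members (thermal + elastic change equal): (α₁ − α₂)ΔT = P·[1/(A₁E₁) + 1/(A₂E₂)].
|α₁ − α₂|·ΔT = 12.5×10⁻⁶ × 163 = 0.002038.
1/(A₁E₁) + 1/(A₂E₂) = 1/(300×45×10³) + 1/(1850×206×10³) = 7.67×10⁻⁸ N⁻¹.
So P = 0.002038 / 7.67×10⁻⁸ = 26.57 kN.
σ_{magnesium alloy} = P/A₁ = 26570/300 = 88.55 MPa, compressive.

σ ≈ 88.6 MPa (compressive)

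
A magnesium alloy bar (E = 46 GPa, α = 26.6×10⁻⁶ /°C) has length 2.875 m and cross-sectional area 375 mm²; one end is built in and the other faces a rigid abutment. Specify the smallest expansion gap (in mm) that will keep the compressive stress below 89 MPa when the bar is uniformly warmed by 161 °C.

Free expansion if unrestrained: δ_free = αΔT L = 26.6×10⁻⁶ × 161 × 2875 = 12.31 mm.
At the allowable stress the elastic shortening the wall may impose is σL/E = 89 × 2875 / (46×10³) = 5.562 mm.
The gap must absorb the remainder: g_min = 12.31 − 5.562 = 6.75 mm.

g ≈ 6.75 mm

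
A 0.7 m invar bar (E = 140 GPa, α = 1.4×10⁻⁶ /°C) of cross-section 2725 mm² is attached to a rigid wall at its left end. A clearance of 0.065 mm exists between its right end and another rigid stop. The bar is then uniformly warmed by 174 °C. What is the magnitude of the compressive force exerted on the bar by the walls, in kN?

Unrestrained expansion: δ_free = αΔT L = 1.4×10⁻⁶ × 174 × 700 = 0.1705 mm.
After closing the 0.065 mm clearance, 0.1705 − 0.065 = 0.1055 mm of expansion remains to be suppressed by the wall.
That suppressed elongation corresponds to σ = E·Δ/L = 140×10³ × 0.1055/700 = 21.1 MPa.
P = σA = 21.1 × 2725 = 57.51 kN.

P ≈ 57.5 kN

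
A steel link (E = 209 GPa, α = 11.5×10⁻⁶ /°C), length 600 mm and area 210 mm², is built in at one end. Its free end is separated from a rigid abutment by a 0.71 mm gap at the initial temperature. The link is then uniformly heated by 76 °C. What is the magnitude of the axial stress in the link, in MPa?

If the wall were absent the link would grow by αΔT L = 11.5×10⁻⁶ × 76 × 600 = 0.5244 mm.
This is smaller than the 0.71 mm clearance, so the link expands freely without reaching the stop — the stress is zero.

σ ≈ 0 MPa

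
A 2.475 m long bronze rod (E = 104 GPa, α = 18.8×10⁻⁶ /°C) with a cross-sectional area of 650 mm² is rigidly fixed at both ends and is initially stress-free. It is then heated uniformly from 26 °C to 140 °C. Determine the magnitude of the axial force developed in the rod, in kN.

P ≈ 145 kN (compressive)

The ends cannot move, so σ = EαΔT = 104×10³ × 18.8×10⁻⁶ × 114 = 222.9 MPa.
P = AEαΔT = 650 × 104×10³ × 18.8×10⁻⁶ × 114 = 144.9 kN (compressive).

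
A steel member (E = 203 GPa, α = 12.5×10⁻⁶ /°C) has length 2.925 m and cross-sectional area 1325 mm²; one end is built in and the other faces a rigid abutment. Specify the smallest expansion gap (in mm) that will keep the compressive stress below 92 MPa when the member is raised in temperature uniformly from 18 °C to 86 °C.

With no wall the member would lengthen by αΔT L = 12.5×10⁻⁶ × 68 × 2925 = 2.486 mm.
A stress of 92 MPa corresponds to the wall pushing the member back by σL/E = 92×2925/(203×10³) = 1.326 mm.
So the gap has to take up the difference, g_min = δ_free − σL/E = 2.486 − 1.326 = 1.161 mm.

g ≈ 1.16 mm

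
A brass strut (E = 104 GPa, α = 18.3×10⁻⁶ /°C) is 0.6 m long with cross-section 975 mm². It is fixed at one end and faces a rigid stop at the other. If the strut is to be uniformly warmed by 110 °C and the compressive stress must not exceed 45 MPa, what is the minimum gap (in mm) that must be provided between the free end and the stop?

g ≈ 0.948 mm

Free expansion if unrestrained: δ_free = αΔT L = 18.3×10⁻⁶ × 110 × 600 = 1.208 mm.
At the allowable stress the elastic shortening the wall may impose is σL/E = 45 × 600 / (104×10³) = 0.2596 mm.
The gap must absorb the remainder: g_min = 1.208 − 0.2596 = 0.9482 mm.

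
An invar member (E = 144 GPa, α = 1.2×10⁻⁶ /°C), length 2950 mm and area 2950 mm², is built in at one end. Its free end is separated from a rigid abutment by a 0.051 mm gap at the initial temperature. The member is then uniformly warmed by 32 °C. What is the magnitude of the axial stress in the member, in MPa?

σ ≈ 3.04 MPa (compressive)

Free thermal elongation = αΔT L = 1.2×10⁻⁶ × 32 × 2950 = 0.1133 mm.
The gap closes (δ_free > 0.051 mm) and the wall then resists a further 0.1133 − 0.051 = 0.06228 mm of expansion.
So σ = E(δ_free − g)/L = 144×10³ × 0.06228/2950 = 3.04 MPa.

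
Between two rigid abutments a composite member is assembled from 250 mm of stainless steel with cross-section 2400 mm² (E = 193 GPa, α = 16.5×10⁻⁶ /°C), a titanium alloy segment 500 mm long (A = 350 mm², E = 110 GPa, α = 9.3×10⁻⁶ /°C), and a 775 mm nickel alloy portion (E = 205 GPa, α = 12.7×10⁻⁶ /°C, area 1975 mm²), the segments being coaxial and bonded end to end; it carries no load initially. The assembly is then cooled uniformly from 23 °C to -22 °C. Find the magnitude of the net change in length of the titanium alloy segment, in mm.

With the walls removed the bar would change length by δ_free = Σ αᵢΔT Lᵢ = 16.5×10⁻⁶×45×250 + 9.3×10⁻⁶×45×500 + 12.7×10⁻⁶×45×775 = 0.8378 mm.
Since the ends are fixed, an axial force P builds up, equal in every segment, with P · Σ Lᵢ/(AᵢEᵢ) = δ_free.
Σ Lᵢ/(AᵢEᵢ) = 250/(2400×193×10³) + 500/(350×110×10³) + 775/(1975×205×10³) = 1.544×10⁻⁵ mm/N.
So P = 0.8378 / 1.544×10⁻⁵ = 54.26 kN, tensile.
For the titanium alloy segment, free thermal change = 9.3×10⁻⁶×45×500 = 0.2093 mm and elastic change from P = 54260×500/(350×110×10³) = 0.7046 mm; these oppose, so the net change is 0.495 mm (segment lengthens).

|ΔL| ≈ 0.495 mm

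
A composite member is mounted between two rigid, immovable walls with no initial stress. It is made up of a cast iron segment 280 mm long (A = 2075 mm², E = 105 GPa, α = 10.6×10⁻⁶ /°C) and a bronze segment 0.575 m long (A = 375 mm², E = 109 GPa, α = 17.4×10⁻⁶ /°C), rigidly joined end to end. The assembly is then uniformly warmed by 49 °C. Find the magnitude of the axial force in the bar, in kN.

P ≈ 41.4 kN (compressive)

With the walls removed the bar would change length by δ_free = Σ αᵢΔT Lᵢ = 10.6×10⁻⁶×49×280 + 17.4×10⁻⁶×49×575 = 0.6357 mm.
Since the ends are fixed, an axial force P builds up, equal in every segment, with P · Σ Lᵢ/(AᵢEᵢ) = δ_free.
Σ Lᵢ/(AᵢEᵢ) = 280/(2075×105×10³) + 575/(375×109×10³) = 1.535×10⁻⁵ mm/N.
P = 0.6357 / 1.535×10⁻⁵ = 41410 N = 41.41 kN, compressive.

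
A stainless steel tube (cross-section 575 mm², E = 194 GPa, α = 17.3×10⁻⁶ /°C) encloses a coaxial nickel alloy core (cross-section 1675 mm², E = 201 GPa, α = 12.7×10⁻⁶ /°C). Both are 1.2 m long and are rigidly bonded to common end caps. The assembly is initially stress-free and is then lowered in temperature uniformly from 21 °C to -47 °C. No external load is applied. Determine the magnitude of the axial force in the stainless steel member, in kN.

P ≈ 26.2 kN (tensile in the stainless steel)

Equilibrium of a rigid end plate with no external load gives equal and opposite internal forces ±P in the two members. Since α_{stainless steel} > α_{nickel alloy}, cooling drives the stainless steel into tension and the nickel alloy into compression.
Setting the final lengths equal and cancelling L: (α₁ − α₂)ΔT = P/(A₁E₁) + P/(A₂E₂).
|α₁ − α₂|·ΔT = 4.6×10⁻⁶ × 68 = 0.0003128.
1/(A₁E₁) + 1/(A₂E₂) = 1/(575×194×10³) + 1/(1675×201×10³) = 1.193×10⁻⁸ N⁻¹.
P = 0.0003128 / 1.193×10⁻⁸ = 26210 N = 26.21 kN.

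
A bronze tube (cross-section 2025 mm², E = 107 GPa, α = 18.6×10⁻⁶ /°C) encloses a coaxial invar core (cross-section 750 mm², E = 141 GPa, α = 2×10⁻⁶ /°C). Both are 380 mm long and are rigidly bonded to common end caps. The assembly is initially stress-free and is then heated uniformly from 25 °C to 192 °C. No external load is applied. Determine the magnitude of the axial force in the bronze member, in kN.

P ≈ 197 kN (compressive in the bronze)

Equilibrium of a rigid end plate with no external load gives equal and opposite internal forces ±P in the two members. Since α_{bronze} > α_{invar}, heating drives the bronze into compression and the invar into tension.
Equating the net (thermal + elastic) strains gives |α₁ − α₂|·ΔT = P·[1/(A₁E₁) + 1/(A₂E₂)].
|α₁ − α₂|·ΔT = 16.6×10⁻⁶ × 167 = 0.002772.
1/(A₁E₁) + 1/(A₂E₂) = 1/(2025×107×10³) + 1/(750×141×10³) = 1.407×10⁻⁸ N⁻¹.
So P = 0.002772 / 1.407×10⁻⁸ = 197 kN.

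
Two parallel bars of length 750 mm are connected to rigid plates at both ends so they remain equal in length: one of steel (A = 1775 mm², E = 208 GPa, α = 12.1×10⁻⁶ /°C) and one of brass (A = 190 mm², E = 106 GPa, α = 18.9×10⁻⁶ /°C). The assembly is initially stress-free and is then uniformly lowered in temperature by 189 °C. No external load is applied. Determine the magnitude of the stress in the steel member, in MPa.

The brass has the larger α, so on cooling it would change length more than the steel if both were free. The rigid plates force a common final length, so the brass is put into tension and the steel into compression, with equal and opposite forces P (no external load).
Compatibility of the two members (thermal + elastic change equal): (α₁ − α₂)ΔT = P·[1/(A₁E₁) + 1/(A₂E₂)].
|α₁ − α₂|·ΔT = 6.8×10⁻⁶ × 189 = 0.001285.
1/(A₁E₁) + 1/(A₂E₂) = 1/(1775×208×10³) + 1/(190×106×10³) = 5.236×10⁻⁸ N⁻¹.
So P = 0.001285 / 5.236×10⁻⁸ = 24.54 kN.
σ_{steel} = P/A₁ = 24540/1775 = 13.83 MPa, compressive.

σ ≈ 13.8 MPa (compressive)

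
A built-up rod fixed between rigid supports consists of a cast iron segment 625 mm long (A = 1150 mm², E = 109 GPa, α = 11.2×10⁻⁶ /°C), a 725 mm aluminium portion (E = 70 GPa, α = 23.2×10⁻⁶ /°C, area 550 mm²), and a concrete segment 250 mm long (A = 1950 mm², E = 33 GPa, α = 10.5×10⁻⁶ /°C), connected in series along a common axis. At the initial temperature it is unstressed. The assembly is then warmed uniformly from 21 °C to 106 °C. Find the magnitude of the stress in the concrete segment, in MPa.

If the supports were absent, the total length change would be Σ αᵢΔT Lᵢ = 11.2×10⁻⁶×85×625 + 23.2×10⁻⁶×85×725 + 10.5×10⁻⁶×85×250 = 2.248 mm.
Since the ends are fixed, an axial force P builds up, equal in every segment, with P · Σ Lᵢ/(AᵢEᵢ) = δ_free.
Σ Lᵢ/(AᵢEᵢ) = 625/(1150×109×10³) + 725/(550×70×10³) + 250/(1950×33×10³) = 2.77×10⁻⁵ mm/N.
Hence P = δ_free / Σ(L/AE) = 2.248/2.77×10⁻⁵ = 81.14 kN (compressive).
σ_{concrete} = P / A = 81140 / 1950 = 41.61 MPa.

σ ≈ 41.6 MPa (compressive)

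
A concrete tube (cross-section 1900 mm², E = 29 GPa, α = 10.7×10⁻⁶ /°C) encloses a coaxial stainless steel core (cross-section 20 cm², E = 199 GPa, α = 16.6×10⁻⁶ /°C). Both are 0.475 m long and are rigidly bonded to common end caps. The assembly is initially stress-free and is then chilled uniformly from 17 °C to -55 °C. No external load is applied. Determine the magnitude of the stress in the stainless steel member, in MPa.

Both members must finish at the same length. With the larger α, the stainless steel tends to over-contract; the plates restrain it, putting the stainless steel in tension and the concrete in compression. With no external load the two internal forces are equal and opposite, magnitude P.
Equating the net (thermal + elastic) strains gives |α₁ − α₂|·ΔT = P·[1/(A₁E₁) + 1/(A₂E₂)].
|α₁ − α₂|·ΔT = 5.9×10⁻⁶ × 72 = 0.0004248.
1/(A₁E₁) + 1/(A₂E₂) = 1/(1900×29×10³) + 1/(2000×199×10³) = 2.066×10⁻⁸ N⁻¹.
P = 0.0004248 / 2.066×10⁻⁸ = 20560 N = 20.56 kN.
σ_{stainless steel} = P/A₂ = 20560/2000 = 10.28 MPa, tensile.

σ ≈ 10.3 MPa (tensile)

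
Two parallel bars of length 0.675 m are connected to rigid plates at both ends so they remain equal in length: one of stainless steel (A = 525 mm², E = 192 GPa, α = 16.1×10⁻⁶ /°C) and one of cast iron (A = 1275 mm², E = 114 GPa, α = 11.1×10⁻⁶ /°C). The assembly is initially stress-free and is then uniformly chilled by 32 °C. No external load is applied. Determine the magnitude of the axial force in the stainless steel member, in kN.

The stainless steel has the larger α, so on cooling it would change length more than the cast iron if both were free. The rigid plates force a common final length, so the stainless steel is put into tension and the cast iron into compression, with equal and opposite forces P (no external load).
Setting the final lengths equal and cancelling L: (α₁ − α₂)ΔT = P/(A₁E₁) + P/(A₂E₂).
|α₁ − α₂|·ΔT = 5×10⁻⁶ × 32 = 0.00016.
1/(A₁E₁) + 1/(A₂E₂) = 1/(525×192×10³) + 1/(1275×114×10³) = 1.68×10⁻⁸ N⁻¹.
P = 0.00016 / 1.68×10⁻⁸ = 9523 N = 9.523 kN.

P ≈ 9.52 kN (tensile in the stainless steel)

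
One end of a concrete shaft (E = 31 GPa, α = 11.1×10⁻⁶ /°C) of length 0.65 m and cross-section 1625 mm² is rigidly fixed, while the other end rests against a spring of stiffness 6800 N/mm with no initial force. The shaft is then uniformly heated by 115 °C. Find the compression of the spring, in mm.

δ ≈ 0.763 mm

If the spring were absent the shaft would lengthen by αΔT L = 11.1×10⁻⁶ × 115 × 650 = 0.8297 mm.
With a force P in the spring, the elastic change of the shaft is PL/(AE) and that of the spring is P/k; compatibility requires their sum to equal δ_free.
P [ L/(AE) + 1/k ] = δ_free → P [ 650/(1625×31×10³) + 1/(6800) ] = 0.8297.
P = 0.8297 / 0.00016 = 5187 N.
Spring compression = P/k = 5187/(6800) = 0.7628 mm.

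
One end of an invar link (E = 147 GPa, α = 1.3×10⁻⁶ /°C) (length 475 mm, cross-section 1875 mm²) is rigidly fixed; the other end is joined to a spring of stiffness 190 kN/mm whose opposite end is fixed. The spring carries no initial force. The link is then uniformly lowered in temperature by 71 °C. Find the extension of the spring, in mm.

If the spring were absent the link would shorten by αΔT L = 1.3×10⁻⁶ × 71 × 475 = 0.04384 mm.
Let P be the tensile force in the spring. The link extends elastically by PL/(AE) and the spring stretches by P/k; together these equal δ_free.
P [ L/(AE) + 1/k ] = δ_free → P [ 475/(1875×147×10³) + 1/(190×10³) ] = 0.04384.
P = 0.04384 / 6.987×10⁻⁶ = 6275 N.
Spring extension = P/k = 6275/(190×10³) = 0.03303 mm.

δ ≈ 0.033 mm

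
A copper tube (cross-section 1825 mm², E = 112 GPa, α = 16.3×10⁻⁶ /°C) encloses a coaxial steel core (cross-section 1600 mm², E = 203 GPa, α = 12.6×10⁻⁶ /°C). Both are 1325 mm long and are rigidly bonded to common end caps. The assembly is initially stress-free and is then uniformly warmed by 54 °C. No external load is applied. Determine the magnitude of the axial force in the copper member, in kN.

Equilibrium of a rigid end plate with no external load gives equal and opposite internal forces ±P in the two members. Since α_{copper} > α_{steel}, heating drives the copper into compression and the steel into tension.
Compatibility of the two members (thermal + elastic change equal): (α₁ − α₂)ΔT = P·[1/(A₁E₁) + 1/(A₂E₂)].
|α₁ − α₂|·ΔT = 3.7×10⁻⁶ × 54 = 0.0001998.
1/(A₁E₁) + 1/(A₂E₂) = 1/(1825×112×10³) + 1/(1600×203×10³) = 7.971×10⁻⁹ N⁻¹.
P = 0.0001998 / 7.971×10⁻⁹ = 25070 N = 25.07 kN.

P ≈ 25.1 kN (compressive in the copper)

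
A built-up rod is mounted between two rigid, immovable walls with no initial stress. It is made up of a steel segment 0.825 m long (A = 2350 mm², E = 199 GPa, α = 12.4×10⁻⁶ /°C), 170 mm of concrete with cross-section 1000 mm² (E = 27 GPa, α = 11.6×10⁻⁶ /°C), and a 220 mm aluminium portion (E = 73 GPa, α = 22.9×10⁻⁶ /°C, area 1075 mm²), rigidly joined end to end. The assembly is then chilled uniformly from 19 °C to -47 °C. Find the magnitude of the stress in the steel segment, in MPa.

If the supports were absent, the total length change would be Σ αᵢΔT Lᵢ = 12.4×10⁻⁶×66×825 + 11.6×10⁻⁶×66×170 + 22.9×10⁻⁶×66×220 = 1.138 mm.
The rigid supports impose zero overall length change; the single axial force P common to all segments must satisfy P Σ Lᵢ/(AᵢEᵢ) = δ_free.
Σ Lᵢ/(AᵢEᵢ) = 825/(2350×199×10³) + 170/(1000×27×10³) + 220/(1075×73×10³) = 1.086×10⁻⁵ mm/N.
So P = 1.138 / 1.086×10⁻⁵ = 104.7 kN, tensile.
σ_{steel} = P / A = 104700 / 2350 = 44.57 MPa.

σ ≈ 44.6 MPa (tensile)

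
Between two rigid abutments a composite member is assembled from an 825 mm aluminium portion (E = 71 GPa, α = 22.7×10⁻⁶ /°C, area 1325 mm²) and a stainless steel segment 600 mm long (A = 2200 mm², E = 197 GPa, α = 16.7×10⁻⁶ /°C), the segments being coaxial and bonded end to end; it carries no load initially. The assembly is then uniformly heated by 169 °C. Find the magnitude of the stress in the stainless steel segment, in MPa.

If the supports were absent, the total length change would be Σ αᵢΔT Lᵢ = 22.7×10⁻⁶×169×825 + 16.7×10⁻⁶×169×600 = 4.858 mm.
The rigid supports impose zero overall length change; the single axial force P common to all segments must satisfy P Σ Lᵢ/(AᵢEᵢ) = δ_free.
The series flexibility is Σ Lᵢ/(AᵢEᵢ) = 825/(1325×71×10³) + 600/(2200×197×10³) = 1.015×10⁻⁵ mm/N.
Hence P = δ_free / Σ(L/AE) = 4.858/1.015×10⁻⁵ = 478.5 kN (compressive).
σ_{stainless steel} = P / A = 478500 / 2200 = 217.5 MPa.

σ ≈ 217 MPa (compressive)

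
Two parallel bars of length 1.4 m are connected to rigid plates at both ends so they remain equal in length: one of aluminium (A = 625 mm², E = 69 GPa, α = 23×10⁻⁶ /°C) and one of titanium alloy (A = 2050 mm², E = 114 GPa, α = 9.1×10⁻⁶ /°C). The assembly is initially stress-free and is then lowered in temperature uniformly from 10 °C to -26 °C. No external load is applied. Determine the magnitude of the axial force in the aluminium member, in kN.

The aluminium has the larger α, so on cooling it would change length more than the titanium alloy if both were free. The rigid plates force a common final length, so the aluminium is put into tension and the titanium alloy into compression, with equal and opposite forces P (no external load).
Equating the net (thermal + elastic) strains gives |α₁ − α₂|·ΔT = P·[1/(A₁E₁) + 1/(A₂E₂)].
|α₁ − α₂|·ΔT = 13.9×10⁻⁶ × 36 = 0.0005004.
1/(A₁E₁) + 1/(A₂E₂) = 1/(625×69×10³) + 1/(2050×114×10³) = 2.747×10⁻⁸ N⁻¹.
P = 0.0005004 / 2.747×10⁻⁸ = 18220 N = 18.22 kN.

P ≈ 18.2 kN (tensile in the aluminium)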